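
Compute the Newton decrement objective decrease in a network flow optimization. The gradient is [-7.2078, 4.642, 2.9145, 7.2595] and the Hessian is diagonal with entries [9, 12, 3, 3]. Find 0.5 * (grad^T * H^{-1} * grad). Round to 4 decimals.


Step 1: H is diagonal, so H^(-1) * g = [-0.8009, 0.3868, 0.9715, 2.4198].
Step 2: g^T H^(-1) g = sum_i g_i^2 / H_ii
  = (-7.2078)^2/9 + (4.642)^2/12 + (2.9145)^2/3 + (7.2595)^2/3
  = 5.7725 + 1.7957 + 2.8314 + 17.5668 = 27.9664
Step 3: Objective decrease = 0.5 * g^T H^(-1) g = 13.9832


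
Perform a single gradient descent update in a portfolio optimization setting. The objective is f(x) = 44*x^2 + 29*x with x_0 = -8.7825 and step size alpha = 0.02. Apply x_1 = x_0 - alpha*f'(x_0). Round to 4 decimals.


We compute the gradient at x_0 and apply the update.
f'(x) = 88*x + 29
f'(-8.7825) = 88*-8.7825 + 29 = -743.86
x_1 = -8.7825 - 0.02*-743.86 = 6.0947


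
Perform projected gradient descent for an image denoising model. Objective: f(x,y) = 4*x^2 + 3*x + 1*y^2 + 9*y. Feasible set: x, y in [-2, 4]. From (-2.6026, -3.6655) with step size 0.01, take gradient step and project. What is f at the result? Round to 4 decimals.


Step 1: Compute gradient at (-2.6026, -3.6655).
grad_x = 2*4*-2.6026 + 3 = -17.8208
grad_y = 2*1*-3.6655 + 9 = 1.669
Step 2: Gradient step.
x_raw = -2.6026 - 0.01*-17.8208 = -2.4244
y_raw = -3.6655 - 0.01*1.669 = -3.6822
Step 3: Project onto [-2, 4].
x_proj = clip(-2.4244) = -2.0
y_proj = clip(-3.6822) = -2.0
Step 4: Evaluate f.
f(-2.0, -2.0) = -4.0


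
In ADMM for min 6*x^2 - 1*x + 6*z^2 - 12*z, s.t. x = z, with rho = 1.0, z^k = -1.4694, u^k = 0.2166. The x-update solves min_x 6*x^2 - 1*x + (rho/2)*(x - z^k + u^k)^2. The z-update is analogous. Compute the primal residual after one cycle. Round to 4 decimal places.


ADMM iteration with rho = 1.0, z^k = -1.4694, u^k = 0.2166
Step 1: x-update.
Minimize 6*x^2 - 1*x + (1.0/2)*(x + 1.4694 + 0.2166)^2
FOC: (2*6 + 1.0)*x = 1 + 1.0*(-1.4694 - 0.2166)
x^{k+1} = -0.0528
Step 2: z-update.
Minimize 6*z^2 - 12*z + (1.0/2)*(-0.0528 - z + 0.2166)^2
FOC: (2*6 + 1.0)*z = 12 + 1.0*(-0.0528 + 0.2166)
z^{k+1} = 0.9357
Step 3: u-update.
u^{k+1} = 0.2166 - 0.0528 - 0.9357 = -0.7718
Step 4: Primal residual = |-0.0528 - 0.9357| = 0.9884


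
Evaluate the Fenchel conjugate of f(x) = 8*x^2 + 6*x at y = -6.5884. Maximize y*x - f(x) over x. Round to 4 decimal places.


f*(y) = sup_x {y*x - a*x^2 - b*x} = sup_x {(y-b)*x - a*x^2}
FOC: (y - b) - 2a*x = 0 => x* = (y - b)/(2a)
x* = (-6.5884 - 6)/(2*8) = -0.7868
f*(-6.5884) = (y-b)^2/(4a) = (-6.5884 - 6)^2/(4*8)
= 158.4678/32 = 4.9521


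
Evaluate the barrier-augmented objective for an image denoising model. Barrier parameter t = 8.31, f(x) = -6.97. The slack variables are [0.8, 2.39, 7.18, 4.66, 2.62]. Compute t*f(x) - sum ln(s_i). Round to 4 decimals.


Step 1: Compute log-barrier.
ln values: [-0.2231, 0.8713, 1.9713, 1.539, 0.9632]
phi = -(-0.2231 + 0.8713 + 1.9713 + 1.539 + 0.9632) = -5.1216
Step 2: Compute augmented objective.
t*f(x) = 8.31*-6.97 = -57.9207
Total = -57.9207 - 5.1216 = -63.0423


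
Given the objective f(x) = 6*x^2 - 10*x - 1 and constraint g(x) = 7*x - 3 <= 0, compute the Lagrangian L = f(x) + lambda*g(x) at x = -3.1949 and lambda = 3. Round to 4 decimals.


Step 1: Evaluate f(x).
f(-3.1949) = 6*(-3.1949)^2 - 10*(-3.1949) - 1 = 92.1933
Step 2: Evaluate g(x).
g(-3.1949) = 7*-3.1949 - 3 = -25.3643
Step 3: Compute Lagrangian.
L = 92.1933 + 3*-25.3643 = 16.1004


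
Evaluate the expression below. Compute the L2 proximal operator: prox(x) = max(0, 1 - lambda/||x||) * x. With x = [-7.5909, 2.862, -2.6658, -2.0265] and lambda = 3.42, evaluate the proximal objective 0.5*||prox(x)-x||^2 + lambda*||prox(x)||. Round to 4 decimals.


Step 1: Compute ||x||.
||x|| = 8.7764
Step 2: Compute scaling factor.
scale = max(0, 1 - 3.42/8.7764) = 0.6103
Step 3: prox(x) = [-4.6329, 1.7467, -1.627, -1.2368]
||prox(x)|| = 5.3564
Step 4: Proximal objective.
0.5*||prox-x||^2 = 5.8482
lambda*||prox|| = 18.3189
Total = 24.1672


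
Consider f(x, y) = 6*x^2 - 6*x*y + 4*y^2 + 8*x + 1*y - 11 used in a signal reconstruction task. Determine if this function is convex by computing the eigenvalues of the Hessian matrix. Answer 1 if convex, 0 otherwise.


The Hessian of f(x,y) = 6*x^2 - 6*x*y + 4*y^2 + 8*x + 1*y - 11 is:
H = [[12, -6], [-6, 8]]
Trace = 12 + 8 = 20
Determinant = 12*8 - (-6)^2 = 60
Discriminant = (20)^2 - 4*60 = 160.0
Eigenvalues: lambda_1 = 3.6754, lambda_2 = 16.3246
The function is convex.

1


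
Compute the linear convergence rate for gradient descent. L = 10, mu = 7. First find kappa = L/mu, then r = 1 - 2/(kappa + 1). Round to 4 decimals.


Step 1: Compute the condition number.
kappa = L/mu = 10/7 = 1.4286
Step 2: Compute the convergence rate.
r = 1 - 2/(kappa + 1) = 1 - 2*mu/(L + mu) = (L - mu)/(L + mu) = 3/17 = 0.1765


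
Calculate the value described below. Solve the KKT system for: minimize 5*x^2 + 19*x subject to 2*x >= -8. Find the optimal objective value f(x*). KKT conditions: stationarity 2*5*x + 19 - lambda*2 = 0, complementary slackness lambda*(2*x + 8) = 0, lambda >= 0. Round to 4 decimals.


Step 1: Try lambda = 0 (constraint inactive).
Stationarity: 2*5*x + 19 = 0
x* = -19/(2*5) = -1.9
Check constraint: 2*-1.9 = -3.8 >= -8 -- satisfied.
Step 2: Compute optimal value.
f(x*) = 5*(-1.9)^2 + 19*(-1.9) = -18.05


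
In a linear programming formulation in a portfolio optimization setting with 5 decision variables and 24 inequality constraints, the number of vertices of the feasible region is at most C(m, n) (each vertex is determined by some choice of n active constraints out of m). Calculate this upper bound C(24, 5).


Each vertex corresponds to some choice of n active constraints out of m, so the number of vertices is at most C(m, n) = m! / (n!(m-n)!).
m = 24, n = 5
Numerator: 24 * 23 * 22 * 21 * 20
Denominator: 5! = 120
C(24, 5) = 42504


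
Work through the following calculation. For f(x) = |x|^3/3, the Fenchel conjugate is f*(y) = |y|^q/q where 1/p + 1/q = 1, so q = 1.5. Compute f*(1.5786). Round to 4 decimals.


The conjugate exponent q satisfies 1/p + 1/q = 1.
p = 3, so q = 3/(3 - 1) = 1.5
|y|^q = 1.5786^1.5 = 1.9834
f*(1.5786) = 1.9834 / 1.5 = 1.3223


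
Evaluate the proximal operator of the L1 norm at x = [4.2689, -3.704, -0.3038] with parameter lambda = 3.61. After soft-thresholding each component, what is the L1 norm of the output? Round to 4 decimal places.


Soft-thresholding with lambda = 3.61:
prox(4.2689) = sign(4.2689)*max(|4.2689| - 3.61, 0) = 0.6589
prox(-3.704) = sign(-3.704)*max(|-3.704| - 3.61, 0) = -0.094
prox(-0.3038) = sign(-0.3038)*max(|-0.3038| - 3.61, 0) = 0.0
prox(x) = [0.6589, -0.094, 0.0]
||prox(x)||_1 = 0.6589 + 0.094 + 0.0 = 0.7529


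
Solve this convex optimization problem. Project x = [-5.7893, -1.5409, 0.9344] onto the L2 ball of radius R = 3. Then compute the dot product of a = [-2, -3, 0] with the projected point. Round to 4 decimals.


Step 1: Compute ||x|| (intermediates to 6 decimals).
||x|| = sqrt((-5.7893)^2 + (-1.5409)^2 + 0.9344^2) = 6.063289
Step 2: Project.
Since ||x|| > R, scale = R/||x|| = 3/6.063289 = 0.494781, proj(x) = scale * x
proj(x) = [-2.864436, -0.762408, 0.462323]
Step 3: Dot product.
a^T * proj(x) = -2*(-2.864436) - 3*(-0.762408) + 0*0.462323 = 8.0161


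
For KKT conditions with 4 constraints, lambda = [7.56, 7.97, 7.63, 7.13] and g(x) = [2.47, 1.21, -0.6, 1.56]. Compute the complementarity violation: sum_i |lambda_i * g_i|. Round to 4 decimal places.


KKT complementary slackness check:
lambda_1 * g_1 = 7.56 * 2.47 = 18.6732
lambda_2 * g_2 = 7.97 * 1.21 = 9.6437
lambda_3 * g_3 = 7.63 * -0.6 = -4.578
lambda_4 * g_4 = 7.13 * 1.56 = 11.1228
Total violation = 18.6732 + 9.6437 + 4.578 + 11.1228 = 44.0177


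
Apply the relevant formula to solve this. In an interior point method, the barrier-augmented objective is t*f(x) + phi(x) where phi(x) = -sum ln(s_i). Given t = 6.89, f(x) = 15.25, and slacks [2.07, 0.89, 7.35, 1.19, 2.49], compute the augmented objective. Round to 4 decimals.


Step 1: Compute log-barrier.
ln values: [0.7275, -0.1165, 1.9947, 0.174, 0.9123]
phi = -(0.7275 - 0.1165 + 1.9947 + 0.174 + 0.9123) = -3.692
Step 2: Compute augmented objective.
t*f(x) = 6.89*15.25 = 105.0725
Total = 105.0725 - 3.692 = 101.3805


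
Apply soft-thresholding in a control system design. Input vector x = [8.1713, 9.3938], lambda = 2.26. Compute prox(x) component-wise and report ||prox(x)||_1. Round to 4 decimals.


Soft-thresholding with lambda = 2.26:
prox(8.1713) = sign(8.1713)*max(|8.1713| - 2.26, 0) = 5.9113
prox(9.3938) = sign(9.3938)*max(|9.3938| - 2.26, 0) = 7.1338
prox(x) = [5.9113, 7.1338]
||prox(x)||_1 = 5.9113 + 7.1338 = 13.0451


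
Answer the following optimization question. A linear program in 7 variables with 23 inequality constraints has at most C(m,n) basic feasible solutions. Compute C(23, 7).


Each vertex corresponds to some choice of n active constraints out of m, so the number of vertices is at most C(m, n) = m! / (n!(m-n)!).
m = 23, n = 7
Numerator: 23 * 22 * 21 * 20 * 19 * 18 * 17
Denominator: 7! = 5040
C(23, 7) = 245157


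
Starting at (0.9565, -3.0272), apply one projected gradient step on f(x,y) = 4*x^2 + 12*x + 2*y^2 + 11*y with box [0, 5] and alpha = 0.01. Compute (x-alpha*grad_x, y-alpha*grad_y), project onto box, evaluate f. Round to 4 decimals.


Step 1: Compute gradient at (0.9565, -3.0272).
grad_x = 2*4*0.9565 + 12 = 19.652
grad_y = 2*2*-3.0272 + 11 = -1.1088
Step 2: Gradient step.
x_raw = 0.9565 - 0.01*19.652 = 0.76
y_raw = -3.0272 - 0.01*-1.1088 = -3.0161
Step 3: Project onto [0, 5].
x_proj = clip(0.76) = 0.76
y_proj = clip(-3.0161) = 0.0
Step 4: Evaluate f.
f(0.76, 0.0) = 11.43


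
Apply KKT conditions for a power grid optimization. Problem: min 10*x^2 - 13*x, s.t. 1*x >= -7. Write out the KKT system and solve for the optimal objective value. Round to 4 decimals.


Step 1: Try lambda = 0 (constraint inactive).
Stationarity: 2*10*x - 13 = 0
x* = 13/(2*10) = 0.65
Check constraint: 1*0.65 = 0.65 >= -7 -- satisfied.
Step 2: Compute optimal value.
f(x*) = 10*0.65^2 - 13*0.65 = -4.225


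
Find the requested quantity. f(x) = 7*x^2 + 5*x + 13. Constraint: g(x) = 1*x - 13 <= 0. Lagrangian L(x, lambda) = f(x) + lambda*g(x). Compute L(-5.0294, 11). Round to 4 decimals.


Step 1: Evaluate f(x).
f(-5.0294) = 7*(-5.0294)^2 + 5*(-5.0294) + 13 = 164.9171
Step 2: Evaluate g(x).
g(-5.0294) = 1*-5.0294 - 13 = -18.0294
Step 3: Compute Lagrangian.
L = 164.9171 + 11*-18.0294 = -33.4063


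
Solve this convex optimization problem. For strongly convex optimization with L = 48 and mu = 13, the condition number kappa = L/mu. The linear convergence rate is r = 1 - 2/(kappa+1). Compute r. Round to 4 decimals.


Step 1: Compute the condition number.
kappa = L/mu = 48/13 = 3.6923
Step 2: Compute the convergence rate.
r = 1 - 2/(kappa + 1) = 1 - 2*mu/(L + mu) = (L - mu)/(L + mu) = 35/61 = 0.5738


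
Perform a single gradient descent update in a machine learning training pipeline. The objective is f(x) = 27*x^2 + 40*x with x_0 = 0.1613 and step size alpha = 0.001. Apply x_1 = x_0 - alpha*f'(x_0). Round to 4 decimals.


We compute the gradient at x_0 and apply the update.
f'(x) = 54*x + 40
f'(0.1613) = 54*0.1613 + 40 = 48.7102
x_1 = 0.1613 - 0.001*48.7102 = 0.1126


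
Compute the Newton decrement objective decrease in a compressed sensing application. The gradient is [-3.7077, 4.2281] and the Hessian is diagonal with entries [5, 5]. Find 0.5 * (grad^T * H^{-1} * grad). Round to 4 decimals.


Step 1: H is diagonal, so H^(-1) * g = [-0.7415, 0.8456].
Step 2: g^T H^(-1) g = sum_i g_i^2 / H_ii
  = (-3.7077)^2/5 + (4.2281)^2/5
  = 2.7494 + 3.5754 = 6.3248
Step 3: Objective decrease = 0.5 * g^T H^(-1) g = 3.1624


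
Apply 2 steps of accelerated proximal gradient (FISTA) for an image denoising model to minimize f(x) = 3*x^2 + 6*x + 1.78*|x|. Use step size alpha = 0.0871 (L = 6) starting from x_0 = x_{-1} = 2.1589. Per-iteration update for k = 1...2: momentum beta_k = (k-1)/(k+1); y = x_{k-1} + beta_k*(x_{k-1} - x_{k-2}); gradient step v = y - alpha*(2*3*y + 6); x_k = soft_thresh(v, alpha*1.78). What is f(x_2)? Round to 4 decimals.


FISTA on f(x) = 3*x^2 + 6*x + 1.78*|x|
L = 6, alpha = 0.0871
Iteration 1: beta = 0.0, y = 2.1589 + 0.0*(2.1589 - 2.1589) = 2.1589
  grad(y) = 18.9534, v = y - alpha*grad = 0.5081
  prox(v) = soft_thresh(0.5081, 0.155) = 0.353
Iteration 2: beta = 0.3333, y = 0.353 + 0.3333*(0.353 - 2.1589) = -0.2489
  grad(y) = 4.5064, v = y - alpha*grad = -0.6414
  prox(v) = soft_thresh(-0.6414, 0.155) = -0.4864
f(x_2) = 3*(-0.4864)^2 + 6*(-0.4864) + 1.78*|-0.4864| = -1.3429


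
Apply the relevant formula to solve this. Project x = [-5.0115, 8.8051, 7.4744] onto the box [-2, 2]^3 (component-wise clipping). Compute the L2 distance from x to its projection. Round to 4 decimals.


Project each component onto [-2, 2].
clip(-5.0115) = -2.0, clip(8.8051) = 2.0, clip(7.4744) = 2.0
Projection = [-2.0, 2.0, 2.0]
Squared diffs: [9.0691, 46.3094, 29.9691]
Distance = sqrt(85.3476) = 9.2384


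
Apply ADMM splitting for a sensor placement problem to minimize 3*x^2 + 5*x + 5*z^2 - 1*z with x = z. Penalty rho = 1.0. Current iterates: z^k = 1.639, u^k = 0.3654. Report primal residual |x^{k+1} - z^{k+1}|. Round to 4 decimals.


ADMM iteration with rho = 1.0, z^k = 1.639, u^k = 0.3654
Step 1: x-update.
Minimize 3*x^2 + 5*x + (1.0/2)*(x - 1.639 + 0.3654)^2
FOC: (2*3 + 1.0)*x = -5 + 1.0*(1.639 - 0.3654)
x^{k+1} = -0.5323
Step 2: z-update.
Minimize 5*z^2 - 1*z + (1.0/2)*(-0.5323 - z + 0.3654)^2
FOC: (2*5 + 1.0)*z = 1 + 1.0*(-0.5323 + 0.3654)
z^{k+1} = 0.0757
Step 3: u-update.
u^{k+1} = 0.3654 - 0.5323 - 0.0757 = -0.2427
Step 4: Primal residual = |-0.5323 - 0.0757| = 0.6081


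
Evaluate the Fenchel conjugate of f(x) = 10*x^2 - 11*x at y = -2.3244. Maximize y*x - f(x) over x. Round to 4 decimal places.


f*(y) = sup_x {y*x - a*x^2 - b*x} = sup_x {(y-b)*x - a*x^2}
FOC: (y - b) - 2a*x = 0 => x* = (y - b)/(2a)
x* = (-2.3244 + 11)/(2*10) = 0.4338
f*(-2.3244) = (y-b)^2/(4a) = (-2.3244 + 11)^2/(4*10)
= 75.266/40 = 1.8817


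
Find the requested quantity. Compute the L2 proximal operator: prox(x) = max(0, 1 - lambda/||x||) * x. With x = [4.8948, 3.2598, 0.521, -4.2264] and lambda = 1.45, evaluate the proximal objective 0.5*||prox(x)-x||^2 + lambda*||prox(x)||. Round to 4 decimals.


Step 1: Compute ||x||.
||x|| = 7.2608
Step 2: Compute scaling factor.
scale = max(0, 1 - 1.45/7.2608) = 0.8003
Step 3: prox(x) = [3.9173, 2.6088, 0.417, -3.3824]
||prox(x)|| = 5.8108
Step 4: Proximal objective.
0.5*||prox-x||^2 = 1.0513
lambda*||prox|| = 8.4257
Total = 9.4769


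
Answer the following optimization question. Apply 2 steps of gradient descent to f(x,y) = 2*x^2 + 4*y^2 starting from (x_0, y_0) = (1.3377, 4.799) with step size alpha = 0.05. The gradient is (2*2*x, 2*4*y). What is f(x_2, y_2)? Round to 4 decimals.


Gradient descent on f(x,y) = 2*x^2 + 4*y^2.
Starting point: (1.3377, 4.799), alpha = 0.05
Step 1: grad_x = 2*2*1.3377 = 5.3508, grad_y = 2*4*4.799 = 38.392
  x_1 = 1.3377 - 0.05*5.3508 = 1.0702
  y_1 = 4.799 - 0.05*38.392 = 2.8794
Step 2: grad_x = 2*2*1.0702 = 4.2806, grad_y = 2*4*2.8794 = 23.0352
  x_2 = 1.0702 - 0.05*4.2806 = 0.8561
  y_2 = 2.8794 - 0.05*23.0352 = 1.7276
f(0.8561, 1.7276) = 2*0.8561^2 + 4*1.7276^2 = 13.4049


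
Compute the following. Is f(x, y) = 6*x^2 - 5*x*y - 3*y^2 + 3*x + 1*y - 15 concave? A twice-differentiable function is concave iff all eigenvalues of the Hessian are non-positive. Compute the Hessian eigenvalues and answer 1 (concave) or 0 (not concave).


The Hessian of f(x,y) = 6*x^2 - 5*x*y - 3*y^2 + 3*x + 1*y - 15 is:
H = [[12, -5], [-5, -6]]
Trace = 12 - 6 = 6
Determinant = 12*-6 - (-5)^2 = -97
Discriminant = (6)^2 - 4*-97 = 424.0
Eigenvalues: lambda_1 = -7.2956, lambda_2 = 13.2956
The function is not concave.

0


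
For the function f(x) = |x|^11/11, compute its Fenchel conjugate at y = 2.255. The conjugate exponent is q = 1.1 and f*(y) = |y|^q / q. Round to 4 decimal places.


The conjugate exponent q satisfies 1/p + 1/q = 1.
p = 11, so q = 11/(11 - 1) = 1.1
|y|^q = 2.255^1.1 = 2.446
f*(2.255) = 2.446 / 1.1 = 2.2237


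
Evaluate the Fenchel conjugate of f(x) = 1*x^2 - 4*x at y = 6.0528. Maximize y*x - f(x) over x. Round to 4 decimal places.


f*(y) = sup_x {y*x - a*x^2 - b*x} = sup_x {(y-b)*x - a*x^2}
FOC: (y - b) - 2a*x = 0 => x* = (y - b)/(2a)
x* = (6.0528 + 4)/(2*1) = 5.0264
f*(6.0528) = (y-b)^2/(4a) = (6.0528 + 4)^2/(4*1)
= 101.0588/4 = 25.2647


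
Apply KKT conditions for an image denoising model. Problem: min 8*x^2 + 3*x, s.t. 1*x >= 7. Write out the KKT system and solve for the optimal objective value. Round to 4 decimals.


Step 1: Try lambda = 0 (constraint inactive).
x_unc = -3/(2*8) = -0.1875
Check: 1*-0.1875 = -0.1875 < 7 -- violated!
Step 2: Constraint must be active: 1*x = 7
x* = 7/1 = 7.0
lambda = (2*8*7.0 + 3)/1 = 115.0
Step 3: Compute optimal value.
f(x*) = 8*7.0^2 + 3*7.0 = 413.0


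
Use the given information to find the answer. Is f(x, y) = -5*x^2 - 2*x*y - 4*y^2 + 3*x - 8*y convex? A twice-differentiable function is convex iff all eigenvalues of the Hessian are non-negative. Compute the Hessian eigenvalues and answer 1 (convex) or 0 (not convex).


The Hessian of f(x,y) = -5*x^2 - 2*x*y - 4*y^2 + 3*x - 8*y is:
H = [[-10, -2], [-2, -8]]
Trace = -10 - 8 = -18
Determinant = -10*-8 - (-2)^2 = 76
Discriminant = (-18)^2 - 4*76 = 20.0
Eigenvalues: lambda_1 = -11.2361, lambda_2 = -6.7639
The function is not convex.

0


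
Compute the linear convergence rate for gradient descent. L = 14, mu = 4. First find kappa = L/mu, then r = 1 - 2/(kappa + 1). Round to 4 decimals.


Step 1: Compute the condition number.
kappa = L/mu = 14/4 = 3.5
Step 2: Compute the convergence rate.
r = 1 - 2/(kappa + 1) = 1 - 2*mu/(L + mu) = (L - mu)/(L + mu) = 10/18 = 0.5556


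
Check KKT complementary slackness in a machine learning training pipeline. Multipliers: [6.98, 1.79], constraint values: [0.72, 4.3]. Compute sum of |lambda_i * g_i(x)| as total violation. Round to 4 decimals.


KKT complementary slackness check:
lambda_1 * g_1 = 6.98 * 0.72 = 5.0256
lambda_2 * g_2 = 1.79 * 4.3 = 7.697
Total violation = 5.0256 + 7.697 = 12.7226


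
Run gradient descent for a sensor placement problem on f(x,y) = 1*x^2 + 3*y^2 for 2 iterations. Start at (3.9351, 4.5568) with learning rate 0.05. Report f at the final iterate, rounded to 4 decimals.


Gradient descent on f(x,y) = 1*x^2 + 3*y^2.
Starting point: (3.9351, 4.5568), alpha = 0.05
Step 1: grad_x = 2*1*3.9351 = 7.8702, grad_y = 2*3*4.5568 = 27.3408
  x_1 = 3.9351 - 0.05*7.8702 = 3.5416
  y_1 = 4.5568 - 0.05*27.3408 = 3.1898
Step 2: grad_x = 2*1*3.5416 = 7.0832, grad_y = 2*3*3.1898 = 19.1386
  x_2 = 3.5416 - 0.05*7.0832 = 3.1874
  y_2 = 3.1898 - 0.05*19.1386 = 2.2328
f(3.1874, 2.2328) = 1*3.1874^2 + 3*2.2328^2 = 25.1163


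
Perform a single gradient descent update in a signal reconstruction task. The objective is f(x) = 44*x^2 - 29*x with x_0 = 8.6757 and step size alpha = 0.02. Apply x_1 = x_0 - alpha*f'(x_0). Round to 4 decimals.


We compute the gradient at x_0 and apply the update.
f'(x) = 88*x - 29
f'(8.6757) = 88*8.6757 - 29 = 734.4616
x_1 = 8.6757 - 0.02*734.4616 = -6.0135


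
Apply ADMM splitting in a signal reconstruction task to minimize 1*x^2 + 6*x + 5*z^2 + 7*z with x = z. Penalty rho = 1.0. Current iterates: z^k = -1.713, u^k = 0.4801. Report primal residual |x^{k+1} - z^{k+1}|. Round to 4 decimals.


ADMM iteration with rho = 1.0, z^k = -1.713, u^k = 0.4801
Step 1: x-update.
Minimize 1*x^2 + 6*x + (1.0/2)*(x + 1.713 + 0.4801)^2
FOC: (2*1 + 1.0)*x = -6 + 1.0*(-1.713 - 0.4801)
x^{k+1} = -2.731
Step 2: z-update.
Minimize 5*z^2 + 7*z + (1.0/2)*(-2.731 - z + 0.4801)^2
FOC: (2*5 + 1.0)*z = -7 + 1.0*(-2.731 + 0.4801)
z^{k+1} = -0.841
Step 3: u-update.
u^{k+1} = 0.4801 - 2.731 + 0.841 = -1.4099
Step 4: Primal residual = |-2.731 + 0.841| = 1.89


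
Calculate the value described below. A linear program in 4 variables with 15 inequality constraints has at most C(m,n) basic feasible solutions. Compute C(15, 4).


Each vertex corresponds to some choice of n active constraints out of m, so the number of vertices is at most C(m, n) = m! / (n!(m-n)!).
m = 15, n = 4
Numerator: 15 * 14 * 13 * 12
Denominator: 4! = 24
C(15, 4) = 1365


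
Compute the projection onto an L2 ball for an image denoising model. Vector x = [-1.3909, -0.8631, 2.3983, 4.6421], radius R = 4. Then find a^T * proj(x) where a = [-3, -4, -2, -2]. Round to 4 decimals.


Step 1: Compute ||x|| (intermediates to 6 decimals).
||x|| = sqrt((-1.3909)^2 + (-0.8631)^2 + 2.3983^2 + 4.6421^2) = 5.475443
Step 2: Project.
Since ||x|| > R, scale = R/||x|| = 4/5.475443 = 0.730534, proj(x) = scale * x
proj(x) = [-1.0161, -0.630524, 1.75204, 3.391212]
Step 3: Dot product.
a^T * proj(x) = -3*(-1.0161) - 4*(-0.630524) - 2*1.75204 - 2*3.391212 = -4.7161


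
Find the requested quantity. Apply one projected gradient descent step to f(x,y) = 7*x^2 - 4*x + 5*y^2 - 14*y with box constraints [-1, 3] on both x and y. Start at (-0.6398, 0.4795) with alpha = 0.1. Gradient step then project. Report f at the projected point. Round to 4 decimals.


Step 1: Compute gradient at (-0.6398, 0.4795).
grad_x = 2*7*-0.6398 - 4 = -12.9572
grad_y = 2*5*0.4795 - 14 = -9.205
Step 2: Gradient step.
x_raw = -0.6398 - 0.1*-12.9572 = 0.6559
y_raw = 0.4795 - 0.1*-9.205 = 1.4
Step 3: Project onto [-1, 3].
x_proj = clip(0.6559) = 0.6559
y_proj = clip(1.4) = 1.4
Step 4: Evaluate f.
f(0.6559, 1.4) = -9.4121


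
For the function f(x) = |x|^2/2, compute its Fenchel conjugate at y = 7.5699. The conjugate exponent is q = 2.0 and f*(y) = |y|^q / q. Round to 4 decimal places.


The conjugate exponent q satisfies 1/p + 1/q = 1.
p = 2, so q = 2/(2 - 1) = 2.0
|y|^q = 7.5699^2.0 = 57.3034
f*(7.5699) = 57.3034 / 2.0 = 28.6517


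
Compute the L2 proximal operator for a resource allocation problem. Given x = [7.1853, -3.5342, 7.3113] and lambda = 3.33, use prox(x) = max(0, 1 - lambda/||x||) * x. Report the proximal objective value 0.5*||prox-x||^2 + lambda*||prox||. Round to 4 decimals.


Step 1: Compute ||x||.
||x|| = 10.8432
Step 2: Compute scaling factor.
scale = max(0, 1 - 3.33/10.8432) = 0.6929
Step 3: prox(x) = [4.9787, -2.4488, 5.066]
||prox(x)|| = 7.5132
Step 4: Proximal objective.
0.5*||prox-x||^2 = 5.5445
lambda*||prox|| = 25.019
Total = 30.5633


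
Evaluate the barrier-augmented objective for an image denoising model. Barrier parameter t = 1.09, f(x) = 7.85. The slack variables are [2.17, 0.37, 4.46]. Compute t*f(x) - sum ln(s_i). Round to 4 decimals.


Step 1: Compute log-barrier.
ln values: [0.7747, -0.9943, 1.4951]
phi = -(0.7747 - 0.9943 + 1.4951) = -1.2756
Step 2: Compute augmented objective.
t*f(x) = 1.09*7.85 = 8.5565
Total = 8.5565 - 1.2756 = 7.2809


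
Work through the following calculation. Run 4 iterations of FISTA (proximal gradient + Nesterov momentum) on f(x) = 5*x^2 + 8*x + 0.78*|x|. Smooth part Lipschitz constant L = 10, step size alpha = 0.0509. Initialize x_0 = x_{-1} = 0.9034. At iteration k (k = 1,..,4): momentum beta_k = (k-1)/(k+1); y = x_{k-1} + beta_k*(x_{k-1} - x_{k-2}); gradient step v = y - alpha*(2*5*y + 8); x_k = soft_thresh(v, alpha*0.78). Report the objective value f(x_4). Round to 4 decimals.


FISTA on f(x) = 5*x^2 + 8*x + 0.78*|x|
L = 10, alpha = 0.0509
Iteration 1: beta = 0.0, y = 0.9034 + 0.0*(0.9034 - 0.9034) = 0.9034
  grad(y) = 17.034, v = y - alpha*grad = 0.0364
  prox(v) = soft_thresh(0.0364, 0.0397) = 0.0
Iteration 2: beta = 0.3333, y = 0.0 + 0.3333*(0.0 - 0.9034) = -0.3011
  grad(y) = 4.9887, v = y - alpha*grad = -0.5551
  prox(v) = soft_thresh(-0.5551, 0.0397) = -0.5154
Iteration 3: beta = 0.5, y = -0.5154 + 0.5*(-0.5154 - 0.0) = -0.773
  grad(y) = 0.2697, v = y - alpha*grad = -0.7868
  prox(v) = soft_thresh(-0.7868, 0.0397) = -0.7471
Iteration 4: beta = 0.6, y = -0.7471 + 0.6*(-0.7471 + 0.5154) = -0.8861
  grad(y) = -0.8608, v = y - alpha*grad = -0.8423
  prox(v) = soft_thresh(-0.8423, 0.0397) = -0.8026
f(x_4) = 5*(-0.8026)^2 + 8*(-0.8026) + 0.78*|-0.8026| = -2.574


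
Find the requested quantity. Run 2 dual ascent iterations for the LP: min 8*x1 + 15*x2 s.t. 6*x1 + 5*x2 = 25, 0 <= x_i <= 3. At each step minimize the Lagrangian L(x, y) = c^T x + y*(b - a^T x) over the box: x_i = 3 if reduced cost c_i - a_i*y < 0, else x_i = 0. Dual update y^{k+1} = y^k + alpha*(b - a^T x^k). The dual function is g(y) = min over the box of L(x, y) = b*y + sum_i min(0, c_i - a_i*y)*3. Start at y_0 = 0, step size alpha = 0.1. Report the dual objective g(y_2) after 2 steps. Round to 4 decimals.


Dual ascent for LP: min 8*x1 + 15*x2, 6*x1 + 5*x2 = 25, 0 <= x_i <= 3
Step 1: y^k = 0.0, reduced costs: (8.0, 15.0)
  x^k = (0.0, 0.0), subgradient = b - a^T x = 25.0
  y^{k+1} = 0.0 + 0.1*25.0 = 2.5
Step 2: y^k = 2.5, reduced costs: (-7.0, 2.5)
  x^k = (3.0, 0.0), subgradient = b - a^T x = 7.0
  y^{k+1} = 2.5 + 0.1*7.0 = 3.2
Dual objective at y_2 = 3.2: reduced costs (-11.2, -1.0), box minimizer x = (3.0, 3.0)
g(y_2) = b*y + (c1 - a1*y)*x1 + (c2 - a2*y)*x2 = 25*3.2 + (-11.2)*3.0 + (-1.0)*3.0 = 80.0 - 33.6 - 3.0 = 43.4


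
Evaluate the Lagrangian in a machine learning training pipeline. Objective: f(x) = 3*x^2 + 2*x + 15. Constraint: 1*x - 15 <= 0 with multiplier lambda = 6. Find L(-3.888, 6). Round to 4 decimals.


Step 1: Evaluate f(x).
f(-3.888) = 3*(-3.888)^2 + 2*(-3.888) + 15 = 52.5736
Step 2: Evaluate g(x).
g(-3.888) = 1*-3.888 - 15 = -18.888
Step 3: Compute Lagrangian.
L = 52.5736 + 6*-18.888 = -60.7544


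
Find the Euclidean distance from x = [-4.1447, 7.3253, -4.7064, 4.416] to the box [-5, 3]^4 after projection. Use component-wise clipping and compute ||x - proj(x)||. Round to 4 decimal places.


Project each component onto [-5, 3].
clip(-4.1447) = -4.1447, clip(7.3253) = 3.0, clip(-4.7064) = -4.7064, clip(4.416) = 3.0
Projection = [-4.1447, 3.0, -4.7064, 3.0]
Squared diffs: [0.0, 18.7082, 0.0, 2.0051]
Distance = sqrt(20.7133) = 4.5512


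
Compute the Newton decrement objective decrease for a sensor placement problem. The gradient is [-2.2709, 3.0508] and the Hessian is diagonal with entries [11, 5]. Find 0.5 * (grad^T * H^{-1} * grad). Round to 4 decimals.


Step 1: H is diagonal, so H^(-1) * g = [-0.2064, 0.6102].
Step 2: g^T H^(-1) g = sum_i g_i^2 / H_ii
  = (-2.2709)^2/11 + (3.0508)^2/5
  = 0.4688 + 1.8615 = 2.3303
Step 3: Objective decrease = 0.5 * g^T H^(-1) g = 1.1651


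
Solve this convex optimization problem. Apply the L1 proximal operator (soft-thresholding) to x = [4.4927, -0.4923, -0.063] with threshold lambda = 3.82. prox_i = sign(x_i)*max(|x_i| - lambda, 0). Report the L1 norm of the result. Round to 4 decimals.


Soft-thresholding with lambda = 3.82:
prox(4.4927) = sign(4.4927)*max(|4.4927| - 3.82, 0) = 0.6727
prox(-0.4923) = sign(-0.4923)*max(|-0.4923| - 3.82, 0) = 0.0
prox(-0.063) = sign(-0.063)*max(|-0.063| - 3.82, 0) = 0.0
prox(x) = [0.6727, 0.0, 0.0]
||prox(x)||_1 = 0.6727 + 0.0 + 0.0 = 0.6727


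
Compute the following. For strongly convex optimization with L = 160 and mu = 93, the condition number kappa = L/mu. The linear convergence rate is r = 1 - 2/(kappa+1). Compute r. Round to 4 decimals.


Step 1: Compute the condition number.
kappa = L/mu = 160/93 = 1.7204
Step 2: Compute the convergence rate.
r = 1 - 2/(kappa + 1) = 1 - 2*mu/(L + mu) = (L - mu)/(L + mu) = 67/253 = 0.2648


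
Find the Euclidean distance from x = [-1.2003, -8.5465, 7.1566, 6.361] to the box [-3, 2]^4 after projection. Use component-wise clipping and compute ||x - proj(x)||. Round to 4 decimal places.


Project each component onto [-3, 2].
clip(-1.2003) = -1.2003, clip(-8.5465) = -3.0, clip(7.1566) = 2.0, clip(6.361) = 2.0
Projection = [-1.2003, -3.0, 2.0, 2.0]
Squared diffs: [0.0, 30.7637, 26.5905, 19.0183]
Distance = sqrt(76.3725) = 8.7391


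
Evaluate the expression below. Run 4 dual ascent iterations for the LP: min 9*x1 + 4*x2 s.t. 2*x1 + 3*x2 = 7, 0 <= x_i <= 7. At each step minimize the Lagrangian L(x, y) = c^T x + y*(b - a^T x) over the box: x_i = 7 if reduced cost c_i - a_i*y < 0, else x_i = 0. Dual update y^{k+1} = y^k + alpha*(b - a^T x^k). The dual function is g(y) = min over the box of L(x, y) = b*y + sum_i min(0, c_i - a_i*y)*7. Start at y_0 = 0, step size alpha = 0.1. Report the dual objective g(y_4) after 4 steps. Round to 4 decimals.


Dual ascent for LP: min 9*x1 + 4*x2, 2*x1 + 3*x2 = 7, 0 <= x_i <= 7
Step 1: y^k = 0.0, reduced costs: (9.0, 4.0)
  x^k = (0.0, 0.0), subgradient = b - a^T x = 7.0
  y^{k+1} = 0.0 + 0.1*7.0 = 0.7
Step 2: y^k = 0.7, reduced costs: (7.6, 1.9)
  x^k = (0.0, 0.0), subgradient = b - a^T x = 7.0
  y^{k+1} = 0.7 + 0.1*7.0 = 1.4
Step 3: y^k = 1.4, reduced costs: (6.2, -0.2)
  x^k = (0.0, 7.0), subgradient = b - a^T x = -14.0
  y^{k+1} = 1.4 + 0.1*-14.0 = -0.0
Step 4: y^k = -0.0, reduced costs: (9.0, 4.0)
  x^k = (0.0, 0.0), subgradient = b - a^T x = 7.0
  y^{k+1} = -0.0 + 0.1*7.0 = 0.7
Dual objective at y_4 = 0.7: reduced costs (7.6, 1.9), box minimizer x = (0.0, 0.0)
g(y_4) = b*y + (c1 - a1*y)*x1 + (c2 - a2*y)*x2 = 7*0.7 + 7.6*0.0 + 1.9*0.0 = 4.9 + 0.0 + 0.0 = 4.9


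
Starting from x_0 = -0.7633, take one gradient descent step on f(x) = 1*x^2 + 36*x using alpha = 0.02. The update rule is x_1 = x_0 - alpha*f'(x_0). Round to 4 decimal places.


We compute the gradient at x_0 and apply the update.
f'(x) = 2*x + 36
f'(-0.7633) = 2*-0.7633 + 36 = 34.4734
x_1 = -0.7633 - 0.02*34.4734 = -1.4528


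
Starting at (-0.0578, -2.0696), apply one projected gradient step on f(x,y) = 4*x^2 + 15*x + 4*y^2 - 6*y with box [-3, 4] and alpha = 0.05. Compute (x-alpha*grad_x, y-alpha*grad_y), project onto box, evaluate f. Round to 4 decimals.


Step 1: Compute gradient at (-0.0578, -2.0696).
grad_x = 2*4*-0.0578 + 15 = 14.5376
grad_y = 2*4*-2.0696 - 6 = -22.5568
Step 2: Gradient step.
x_raw = -0.0578 - 0.05*14.5376 = -0.7847
y_raw = -2.0696 - 0.05*-22.5568 = -0.9418
Step 3: Project onto [-3, 4].
x_proj = clip(-0.7847) = -0.7847
y_proj = clip(-0.9418) = -0.9418
Step 4: Evaluate f.
f(-0.7847, -0.9418) = -0.1091


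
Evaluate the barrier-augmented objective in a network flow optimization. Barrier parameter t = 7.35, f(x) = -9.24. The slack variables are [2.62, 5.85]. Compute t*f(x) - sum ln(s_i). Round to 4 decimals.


Step 1: Compute log-barrier.
ln values: [0.9632, 1.7664]
phi = -(0.9632 + 1.7664) = -2.7296
Step 2: Compute augmented objective.
t*f(x) = 7.35*-9.24 = -67.914
Total = -67.914 - 2.7296 = -70.6436


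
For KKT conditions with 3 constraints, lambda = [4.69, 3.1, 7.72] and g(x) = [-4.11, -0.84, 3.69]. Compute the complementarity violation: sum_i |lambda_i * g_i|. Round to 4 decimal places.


KKT complementary slackness check:
lambda_1 * g_1 = 4.69 * -4.11 = -19.2759
lambda_2 * g_2 = 3.1 * -0.84 = -2.604
lambda_3 * g_3 = 7.72 * 3.69 = 28.4868
Total violation = 19.2759 + 2.604 + 28.4868 = 50.3667


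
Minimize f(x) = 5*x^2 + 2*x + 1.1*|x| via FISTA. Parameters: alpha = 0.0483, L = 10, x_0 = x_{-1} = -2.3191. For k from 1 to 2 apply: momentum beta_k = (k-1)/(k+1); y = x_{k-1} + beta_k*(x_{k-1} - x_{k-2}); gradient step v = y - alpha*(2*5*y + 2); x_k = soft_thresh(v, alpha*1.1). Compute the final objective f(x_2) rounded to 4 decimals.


FISTA on f(x) = 5*x^2 + 2*x + 1.1*|x|
L = 10, alpha = 0.0483
Iteration 1: beta = 0.0, y = -2.3191 + 0.0*(-2.3191 + 2.3191) = -2.3191
  grad(y) = -21.191, v = y - alpha*grad = -1.2956
  prox(v) = soft_thresh(-1.2956, 0.0531) = -1.2424
Iteration 2: beta = 0.3333, y = -1.2424 + 0.3333*(-1.2424 + 2.3191) = -0.8836
  grad(y) = -6.8356, v = y - alpha*grad = -0.5534
  prox(v) = soft_thresh(-0.5534, 0.0531) = -0.5003
f(x_2) = 5*(-0.5003)^2 + 2*(-0.5003) + 1.1*|-0.5003| = 0.8011


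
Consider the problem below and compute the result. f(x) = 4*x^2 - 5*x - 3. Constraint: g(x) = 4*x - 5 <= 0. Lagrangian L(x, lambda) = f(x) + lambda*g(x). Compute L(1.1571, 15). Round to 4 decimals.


Step 1: Evaluate f(x).
f(1.1571) = 4*1.1571^2 - 5*1.1571 - 3 = -3.43
Step 2: Evaluate g(x).
g(1.1571) = 4*1.1571 - 5 = -0.3716
Step 3: Compute Lagrangian.
L = -3.43 + 15*-0.3716 = -9.004


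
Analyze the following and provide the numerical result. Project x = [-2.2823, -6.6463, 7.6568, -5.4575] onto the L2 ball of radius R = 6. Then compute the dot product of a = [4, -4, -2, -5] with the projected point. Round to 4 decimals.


Step 1: Compute ||x|| (intermediates to 6 decimals).
||x|| = sqrt((-2.2823)^2 + (-6.6463)^2 + 7.6568^2 + (-5.4575)^2) = 11.73853
Step 2: Project.
Since ||x|| > R, scale = R/||x|| = 6/11.73853 = 0.511137, proj(x) = scale * x
proj(x) = [-1.166568, -3.39717, 3.913674, -2.78953]
Step 3: Dot product.
a^T * proj(x) = 4*(-1.166568) - 4*(-3.39717) - 2*3.913674 - 5*(-2.78953) = 15.0427


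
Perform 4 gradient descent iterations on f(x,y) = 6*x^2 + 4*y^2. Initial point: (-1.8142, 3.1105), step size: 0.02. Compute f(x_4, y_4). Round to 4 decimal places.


Gradient descent on f(x,y) = 6*x^2 + 4*y^2.
Starting point: (-1.8142, 3.1105), alpha = 0.02
Step 1: grad_x = 2*6*-1.8142 = -21.7704, grad_y = 2*4*3.1105 = 24.884
  x_1 = -1.8142 - 0.02*-21.7704 = -1.3788
  y_1 = 3.1105 - 0.02*24.884 = 2.6128
Step 2: grad_x = 2*6*-1.3788 = -16.5455, grad_y = 2*4*2.6128 = 20.9026
  x_2 = -1.3788 - 0.02*-16.5455 = -1.0479
  y_2 = 2.6128 - 0.02*20.9026 = 2.1948
Step 3: grad_x = 2*6*-1.0479 = -12.5746, grad_y = 2*4*2.1948 = 17.5582
  x_3 = -1.0479 - 0.02*-12.5746 = -0.7964
  y_3 = 2.1948 - 0.02*17.5582 = 1.8436
Step 4: grad_x = 2*6*-0.7964 = -9.5567, grad_y = 2*4*1.8436 = 14.7488
  x_4 = -0.7964 - 0.02*-9.5567 = -0.6053
  y_4 = 1.8436 - 0.02*14.7488 = 1.5486
f(-0.6053, 1.5486) = 6*(-0.6053)^2 + 4*1.5486^2 = 11.791


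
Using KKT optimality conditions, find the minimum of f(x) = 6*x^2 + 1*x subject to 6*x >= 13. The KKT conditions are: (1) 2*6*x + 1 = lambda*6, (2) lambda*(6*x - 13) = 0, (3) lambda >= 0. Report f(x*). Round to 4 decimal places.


Step 1: Try lambda = 0 (constraint inactive).
x_unc = -1/(2*6) = -0.0833
Check: 6*-0.0833 = -0.4998 < 13 -- violated!
Step 2: Constraint must be active: 6*x = 13
x* = 13/6 = 2.1667 (rounded; the exact value 13/6 is used below)
lambda = (2*6*(13/6) + 1)/6 = 4.5
Step 3: Compute optimal value.
f(x*) = 6*(13/6)^2 + 1*(13/6) = 30.3333


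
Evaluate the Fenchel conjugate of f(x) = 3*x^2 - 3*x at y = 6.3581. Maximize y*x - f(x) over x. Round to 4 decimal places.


f*(y) = sup_x {y*x - a*x^2 - b*x} = sup_x {(y-b)*x - a*x^2}
FOC: (y - b) - 2a*x = 0 => x* = (y - b)/(2a)
x* = (6.3581 + 3)/(2*3) = 1.5597
f*(6.3581) = (y-b)^2/(4a) = (6.3581 + 3)^2/(4*3)
= 87.574/12 = 7.2978


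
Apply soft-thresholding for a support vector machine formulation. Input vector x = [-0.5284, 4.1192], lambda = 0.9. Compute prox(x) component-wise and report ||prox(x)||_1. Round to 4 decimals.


Soft-thresholding with lambda = 0.9:
prox(-0.5284) = sign(-0.5284)*max(|-0.5284| - 0.9, 0) = 0.0
prox(4.1192) = sign(4.1192)*max(|4.1192| - 0.9, 0) = 3.2192
prox(x) = [0.0, 3.2192]
||prox(x)||_1 = 0.0 + 3.2192 = 3.2192


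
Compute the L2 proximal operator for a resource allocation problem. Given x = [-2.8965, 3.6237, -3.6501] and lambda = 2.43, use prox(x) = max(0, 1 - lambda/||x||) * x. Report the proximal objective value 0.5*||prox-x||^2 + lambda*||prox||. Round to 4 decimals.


Step 1: Compute ||x||.
||x|| = 5.9029
Step 2: Compute scaling factor.
scale = max(0, 1 - 2.43/5.9029) = 0.5883
Step 3: prox(x) = [-1.7041, 2.132, -2.1475]
||prox(x)|| = 3.4729
Step 4: Proximal objective.
0.5*||prox-x||^2 = 2.9525
lambda*||prox|| = 8.4391
Total = 11.3916


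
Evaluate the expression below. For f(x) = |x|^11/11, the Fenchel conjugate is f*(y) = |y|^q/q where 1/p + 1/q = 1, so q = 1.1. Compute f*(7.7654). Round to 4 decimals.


The conjugate exponent q satisfies 1/p + 1/q = 1.
p = 11, so q = 11/(11 - 1) = 1.1
|y|^q = 7.7654^1.1 = 9.5319
f*(7.7654) = 9.5319 / 1.1 = 8.6654


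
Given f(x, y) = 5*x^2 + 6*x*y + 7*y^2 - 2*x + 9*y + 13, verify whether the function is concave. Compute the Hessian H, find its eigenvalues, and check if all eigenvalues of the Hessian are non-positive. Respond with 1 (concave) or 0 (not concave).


The Hessian of f(x,y) = 5*x^2 + 6*x*y + 7*y^2 - 2*x + 9*y + 13 is:
H = [[10, 6], [6, 14]]
Trace = 10 + 14 = 24
Determinant = 10*14 - (6)^2 = 104
Discriminant = (24)^2 - 4*104 = 160.0
Eigenvalues: lambda_1 = 5.6754, lambda_2 = 18.3246
The function is not concave.

0


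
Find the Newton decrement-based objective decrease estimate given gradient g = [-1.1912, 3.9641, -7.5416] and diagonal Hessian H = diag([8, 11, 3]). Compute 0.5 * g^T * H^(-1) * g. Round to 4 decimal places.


Step 1: H is diagonal, so H^(-1) * g = [-0.1489, 0.3604, -2.5139].
Step 2: g^T H^(-1) g = sum_i g_i^2 / H_ii
  = (-1.1912)^2/8 + (3.9641)^2/11 + (-7.5416)^2/3
  = 0.1774 + 1.4286 + 18.9586 = 20.5645
Step 3: Objective decrease = 0.5 * g^T H^(-1) g = 10.2823


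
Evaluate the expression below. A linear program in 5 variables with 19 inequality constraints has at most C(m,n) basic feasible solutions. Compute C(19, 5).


Each vertex corresponds to some choice of n active constraints out of m, so the number of vertices is at most C(m, n) = m! / (n!(m-n)!).
m = 19, n = 5
Numerator: 19 * 18 * 17 * 16 * 15
Denominator: 5! = 120
C(19, 5) = 11628


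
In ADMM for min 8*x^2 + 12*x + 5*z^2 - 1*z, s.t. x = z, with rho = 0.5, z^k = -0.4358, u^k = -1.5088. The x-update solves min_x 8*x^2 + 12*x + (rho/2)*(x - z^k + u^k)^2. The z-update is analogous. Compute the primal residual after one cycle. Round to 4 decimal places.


ADMM iteration with rho = 0.5, z^k = -0.4358, u^k = -1.5088
Step 1: x-update.
Minimize 8*x^2 + 12*x + (0.5/2)*(x + 0.4358 - 1.5088)^2
FOC: (2*8 + 0.5)*x = -12 + 0.5*(-0.4358 + 1.5088)
x^{k+1} = -0.6948
Step 2: z-update.
Minimize 5*z^2 - 1*z + (0.5/2)*(-0.6948 - z - 1.5088)^2
FOC: (2*5 + 0.5)*z = 1 + 0.5*(-0.6948 - 1.5088)
z^{k+1} = -0.0097
Step 3: u-update.
u^{k+1} = -1.5088 - 0.6948 + 0.0097 = -2.1939
Step 4: Primal residual = |-0.6948 + 0.0097| = 0.6851


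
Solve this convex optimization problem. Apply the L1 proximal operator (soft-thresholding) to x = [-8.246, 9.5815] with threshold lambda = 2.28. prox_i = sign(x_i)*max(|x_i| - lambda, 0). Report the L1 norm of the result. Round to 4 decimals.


Soft-thresholding with lambda = 2.28:
prox(-8.246) = sign(-8.246)*max(|-8.246| - 2.28, 0) = -5.966
prox(9.5815) = sign(9.5815)*max(|9.5815| - 2.28, 0) = 7.3015
prox(x) = [-5.966, 7.3015]
||prox(x)||_1 = 5.966 + 7.3015 = 13.2675


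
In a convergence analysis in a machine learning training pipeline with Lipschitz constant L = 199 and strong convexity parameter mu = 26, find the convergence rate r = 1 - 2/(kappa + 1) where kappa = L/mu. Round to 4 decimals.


Step 1: Compute the condition number.
kappa = L/mu = 199/26 = 7.6538
Step 2: Compute the convergence rate.
r = 1 - 2/(kappa + 1) = 1 - 2*mu/(L + mu) = (L - mu)/(L + mu) = 173/225 = 0.7689


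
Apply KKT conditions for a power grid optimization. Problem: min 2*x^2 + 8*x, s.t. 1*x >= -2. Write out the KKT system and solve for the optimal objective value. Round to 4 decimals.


Step 1: Try lambda = 0 (constraint inactive).
Stationarity: 2*2*x + 8 = 0
x* = -8/(2*2) = -2.0
Check constraint: 1*-2.0 = -2.0 >= -2 -- satisfied.
Step 2: Compute optimal value.
f(x*) = 2*(-2.0)^2 + 8*(-2.0) = -8.0


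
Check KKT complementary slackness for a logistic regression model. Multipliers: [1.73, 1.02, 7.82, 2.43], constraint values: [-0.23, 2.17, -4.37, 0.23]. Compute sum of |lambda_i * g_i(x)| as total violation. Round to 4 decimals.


KKT complementary slackness check:
lambda_1 * g_1 = 1.73 * -0.23 = -0.3979
lambda_2 * g_2 = 1.02 * 2.17 = 2.2134
lambda_3 * g_3 = 7.82 * -4.37 = -34.1734
lambda_4 * g_4 = 2.43 * 0.23 = 0.5589
Total violation = 0.3979 + 2.2134 + 34.1734 + 0.5589 = 37.3436


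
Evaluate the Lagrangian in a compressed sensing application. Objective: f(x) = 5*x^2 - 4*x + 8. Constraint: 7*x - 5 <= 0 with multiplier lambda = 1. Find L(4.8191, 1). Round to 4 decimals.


Step 1: Evaluate f(x).
f(4.8191) = 5*4.8191^2 - 4*4.8191 + 8 = 104.8422
Step 2: Evaluate g(x).
g(4.8191) = 7*4.8191 - 5 = 28.7337
Step 3: Compute Lagrangian.
L = 104.8422 + 1*28.7337 = 133.5759
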